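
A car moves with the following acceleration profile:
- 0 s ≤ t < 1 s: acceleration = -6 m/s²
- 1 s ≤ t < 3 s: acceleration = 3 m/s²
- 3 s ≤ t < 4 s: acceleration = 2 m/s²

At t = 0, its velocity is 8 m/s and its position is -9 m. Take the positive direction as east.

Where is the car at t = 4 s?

15 m

On each constant-a segment, Δv = aΔt and Δx = v₀Δt + ½aΔt²; chain segment to segment.
0–1 s: v starts 8 m/s; Δx = 8·1 + ½·-6·1² = 5 m; v ends 2 m/s.
1–3 s: v starts 2 m/s; Δx = 2·2 + ½·3·2² = 10 m; v ends 8 m/s.
3–4 s: v starts 8 m/s; Δx = 8·1 + ½·2·1² = 9 m; v ends 10 m/s.
x(4) = -9 + Σ Δx = 15 m.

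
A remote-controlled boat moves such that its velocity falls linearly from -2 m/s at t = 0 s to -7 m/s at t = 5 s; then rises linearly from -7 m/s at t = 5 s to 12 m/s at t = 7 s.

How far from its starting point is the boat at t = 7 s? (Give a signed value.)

-17.5 m

Displacement is the signed area under the v-t curve.
0–5 s: ½(-2 + -7)(5) = -22.5 m
5–7 s: ½(-7 + 12)(2) = 5 m
Net displacement = -17.5 m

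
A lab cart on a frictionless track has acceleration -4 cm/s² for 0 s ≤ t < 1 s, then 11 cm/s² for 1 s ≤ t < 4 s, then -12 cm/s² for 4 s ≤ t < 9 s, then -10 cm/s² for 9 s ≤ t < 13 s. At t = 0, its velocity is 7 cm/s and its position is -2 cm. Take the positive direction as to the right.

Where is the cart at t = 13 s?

On each constant-a segment, Δv = aΔt and Δx = v₀Δt + ½aΔt²; chain segment to segment.
0–1 s: v starts 7 cm/s; Δx = 7·1 + ½·-4·1² = 5 cm; v ends 3 cm/s.
1–4 s: v starts 3 cm/s; Δx = 3·3 + ½·11·3² = 58.5 cm; v ends 36 cm/s.
4–9 s: v starts 36 cm/s; Δx = 36·5 + ½·-12·5² = 30 cm; v ends -24 cm/s.
9–13 s: v starts -24 cm/s; Δx = -24·4 + ½·-10·4² = -176 cm; v ends -64 cm/s.
x(13) = -2 + Σ Δx = -84.5 cm.

-84.5 cm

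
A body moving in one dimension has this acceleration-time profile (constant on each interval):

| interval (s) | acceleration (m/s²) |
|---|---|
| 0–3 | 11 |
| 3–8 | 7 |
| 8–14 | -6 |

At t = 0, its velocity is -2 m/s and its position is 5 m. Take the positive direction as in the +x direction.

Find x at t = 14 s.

On each constant-a segment, Δv = aΔt and Δx = v₀Δt + ½aΔt²; chain segment to segment.
0–3 s: v starts -2 m/s; Δx = -2·3 + ½·11·3² = 43.5 m; v ends 31 m/s.
3–8 s: v starts 31 m/s; Δx = 31·5 + ½·7·5² = 242.5 m; v ends 66 m/s.
8–14 s: v starts 66 m/s; Δx = 66·6 + ½·-6·6² = 288 m; v ends 30 m/s.
x(14) = 5 + Σ Δx = 579 m.

579 m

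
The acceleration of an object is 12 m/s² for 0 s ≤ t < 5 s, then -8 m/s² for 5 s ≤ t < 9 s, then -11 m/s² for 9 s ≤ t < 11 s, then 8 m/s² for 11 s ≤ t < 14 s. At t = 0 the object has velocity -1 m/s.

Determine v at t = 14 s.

Δv equals the area under the a-t graph; then v = v₀ + Δv.
0–5 s: 12 × 5 = 60 m/s
5–9 s: -8 × 4 = -32 m/s
9–11 s: -11 × 2 = -22 m/s
11–14 s: 8 × 3 = 24 m/s
Δv = 30 m/s, so v(14) = -1 + (30) = 29 m/s.

29 m/s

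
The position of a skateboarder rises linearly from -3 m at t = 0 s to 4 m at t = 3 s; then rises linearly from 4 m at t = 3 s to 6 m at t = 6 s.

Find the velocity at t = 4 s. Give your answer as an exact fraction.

Velocity is the slope of the x-t graph on 3–6 s: (6 − 4)/(6 − 3) = 2/3 m/s.

2/3 m/s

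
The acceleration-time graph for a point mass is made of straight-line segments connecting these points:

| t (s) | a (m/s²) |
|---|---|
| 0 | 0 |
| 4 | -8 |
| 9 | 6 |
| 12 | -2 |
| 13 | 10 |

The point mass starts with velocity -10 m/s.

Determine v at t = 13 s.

-21 m/s

Δv equals the area under the a-t graph; then v = v₀ + Δv.
0–4 s: ½(0 + -8)(4) = -16 m/s
4–9 s: ½(-8 + 6)(5) = -5 m/s
9–12 s: ½(6 + -2)(3) = 6 m/s
12–13 s: ½(-2 + 10)(1) = 4 m/s
Δv = -11 m/s, so v(13) = -10 + (-11) = -21 m/s.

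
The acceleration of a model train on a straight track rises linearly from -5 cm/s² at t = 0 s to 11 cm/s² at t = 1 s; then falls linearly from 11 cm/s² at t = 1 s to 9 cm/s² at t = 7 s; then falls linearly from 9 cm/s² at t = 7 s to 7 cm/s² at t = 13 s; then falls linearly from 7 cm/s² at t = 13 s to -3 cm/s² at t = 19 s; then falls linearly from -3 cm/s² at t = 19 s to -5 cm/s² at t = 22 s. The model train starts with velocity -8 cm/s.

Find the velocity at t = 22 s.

Δv equals the area under the a-t graph; then v = v₀ + Δv.
0–1 s: ½(-5 + 11)(1) = 3 cm/s
1–7 s: ½(11 + 9)(6) = 60 cm/s
7–13 s: ½(9 + 7)(6) = 48 cm/s
13–19 s: ½(7 + -3)(6) = 12 cm/s
19–22 s: ½(-3 + -5)(3) = -12 cm/s
Δv = 111 cm/s, so v(22) = -8 + (111) = 103 cm/s.

103 cm/s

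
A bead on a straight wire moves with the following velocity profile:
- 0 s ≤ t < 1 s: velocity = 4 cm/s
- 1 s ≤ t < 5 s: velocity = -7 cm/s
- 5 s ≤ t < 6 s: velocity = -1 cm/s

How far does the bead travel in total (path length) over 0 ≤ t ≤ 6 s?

Distance (not displacement) is the total path length: add the absolute areas under v-t.
0–1 s: |4| × 1 = 4 cm
1–5 s: |-7| × 4 = 28 cm
5–6 s: |-1| × 1 = 1 cm
Total distance = 33 cm

33 cm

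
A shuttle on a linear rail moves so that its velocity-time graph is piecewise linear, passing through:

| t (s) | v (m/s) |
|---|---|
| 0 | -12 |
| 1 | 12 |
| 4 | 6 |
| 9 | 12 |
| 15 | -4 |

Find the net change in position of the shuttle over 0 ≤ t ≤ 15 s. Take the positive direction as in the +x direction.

96 m

Net displacement equals the area under the velocity-time graph (areas below the axis count negative).
0–1 s: ½(-12 + 12)(1) = 0 m
1–4 s: ½(12 + 6)(3) = 27 m
4–9 s: ½(6 + 12)(5) = 45 m
9–15 s: ½(12 + -4)(6) = 24 m
Net displacement = 96 m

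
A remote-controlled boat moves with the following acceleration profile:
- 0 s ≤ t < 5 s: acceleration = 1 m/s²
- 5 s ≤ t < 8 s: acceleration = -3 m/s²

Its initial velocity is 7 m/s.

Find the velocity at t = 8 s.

3 m/s

Δv equals the area under the a-t graph; then v = v₀ + Δv.
0–5 s: 1 × 5 = 5 m/s
5–8 s: -3 × 3 = -9 m/s
Δv = -4 m/s, so v(8) = 7 + (-4) = 3 m/s.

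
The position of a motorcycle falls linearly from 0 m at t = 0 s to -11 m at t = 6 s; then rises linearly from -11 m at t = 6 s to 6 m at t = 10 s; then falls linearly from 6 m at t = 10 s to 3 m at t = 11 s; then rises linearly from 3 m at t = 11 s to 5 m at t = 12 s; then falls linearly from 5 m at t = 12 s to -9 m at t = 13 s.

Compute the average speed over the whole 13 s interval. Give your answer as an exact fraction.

47/13 m/s

Average speed = (total path length)/(elapsed time); on a piecewise-linear x-t graph the path length is Σ|Δx|.
0–6 s: |Δx| = |-11 − 0| = 11 m
6–10 s: |Δx| = |6 − -11| = 17 m
10–11 s: |Δx| = |3 − 6| = 3 m
11–12 s: |Δx| = |5 − 3| = 2 m
12–13 s: |Δx| = |-9 − 5| = 14 m
Total path = 47 m; average speed = 47/13 = 47/13 m/s.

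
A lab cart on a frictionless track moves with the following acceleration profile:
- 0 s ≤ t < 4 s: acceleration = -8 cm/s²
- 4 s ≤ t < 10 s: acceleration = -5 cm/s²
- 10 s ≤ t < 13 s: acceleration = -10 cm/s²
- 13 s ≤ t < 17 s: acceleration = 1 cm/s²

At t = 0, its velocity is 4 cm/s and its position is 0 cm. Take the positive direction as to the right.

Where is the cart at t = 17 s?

-869 cm

On each constant-a segment, Δv = aΔt and Δx = v₀Δt + ½aΔt²; chain segment to segment.
0–4 s: v starts 4 cm/s; Δx = 4·4 + ½·-8·4² = -48 cm; v ends -28 cm/s.
4–10 s: v starts -28 cm/s; Δx = -28·6 + ½·-5·6² = -258 cm; v ends -58 cm/s.
10–13 s: v starts -58 cm/s; Δx = -58·3 + ½·-10·3² = -219 cm; v ends -88 cm/s.
13–17 s: v starts -88 cm/s; Δx = -88·4 + ½·1·4² = -344 cm; v ends -84 cm/s.
x(17) = 0 + Σ Δx = -869 cm.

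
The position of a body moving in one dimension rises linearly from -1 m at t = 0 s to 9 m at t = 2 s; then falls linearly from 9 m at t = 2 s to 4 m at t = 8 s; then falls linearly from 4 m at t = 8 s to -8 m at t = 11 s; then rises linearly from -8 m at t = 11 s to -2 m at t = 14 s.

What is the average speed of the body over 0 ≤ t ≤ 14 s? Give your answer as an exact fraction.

Average speed = (total path length)/(elapsed time); on a piecewise-linear x-t graph the path length is Σ|Δx|.
0–2 s: |Δx| = |9 − -1| = 10 m
2–8 s: |Δx| = |4 − 9| = 5 m
8–11 s: |Δx| = |-8 − 4| = 12 m
11–14 s: |Δx| = |-2 − -8| = 6 m
Total path = 33 m; average speed = 33/14 = 33/14 m/s.

33/14 m/s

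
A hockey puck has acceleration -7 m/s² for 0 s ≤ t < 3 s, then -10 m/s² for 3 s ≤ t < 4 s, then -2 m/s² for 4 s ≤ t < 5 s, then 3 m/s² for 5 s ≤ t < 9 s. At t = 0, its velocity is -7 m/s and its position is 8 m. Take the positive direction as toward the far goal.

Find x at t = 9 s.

On each constant-a segment, Δv = aΔt and Δx = v₀Δt + ½aΔt²; chain segment to segment.
0–3 s: v starts -7 m/s; Δx = -7·3 + ½·-7·3² = -52.5 m; v ends -28 m/s.
3–4 s: v starts -28 m/s; Δx = -28·1 + ½·-10·1² = -33 m; v ends -38 m/s.
4–5 s: v starts -38 m/s; Δx = -38·1 + ½·-2·1² = -39 m; v ends -40 m/s.
5–9 s: v starts -40 m/s; Δx = -40·4 + ½·3·4² = -136 m; v ends -28 m/s.
x(9) = 8 + Σ Δx = -252.5 m.

-252.5 m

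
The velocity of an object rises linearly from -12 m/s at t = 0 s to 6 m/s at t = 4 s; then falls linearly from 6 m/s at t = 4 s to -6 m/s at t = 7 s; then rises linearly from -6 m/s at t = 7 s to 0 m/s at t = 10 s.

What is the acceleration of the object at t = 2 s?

4.5 m/s²

Acceleration is the slope of the v-t graph on 0–4 s: (6 − -12)/(4 − 0) = 4.5 m/s².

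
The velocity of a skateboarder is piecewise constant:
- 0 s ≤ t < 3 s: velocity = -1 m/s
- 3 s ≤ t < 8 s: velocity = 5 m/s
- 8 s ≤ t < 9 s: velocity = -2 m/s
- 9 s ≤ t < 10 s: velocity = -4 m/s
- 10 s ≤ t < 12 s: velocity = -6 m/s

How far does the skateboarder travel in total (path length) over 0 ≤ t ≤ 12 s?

46 m

Distance (not displacement) is the total path length: add the absolute areas under v-t.
0–3 s: |-1| × 3 = 3 m
3–8 s: |5| × 5 = 25 m
8–9 s: |-2| × 1 = 2 m
9–10 s: |-4| × 1 = 4 m
10–12 s: |-6| × 2 = 12 m
Total distance = 46 m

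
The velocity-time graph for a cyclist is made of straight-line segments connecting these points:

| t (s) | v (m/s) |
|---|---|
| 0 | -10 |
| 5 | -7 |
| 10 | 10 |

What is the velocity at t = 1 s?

-9.4 m/s

On 0–5 s the graph is linear from -10 to -7 m/s: v(1) = -10 + (-7 − -10)·(1 − 0)/(5 − 0) = -9.4 m/s.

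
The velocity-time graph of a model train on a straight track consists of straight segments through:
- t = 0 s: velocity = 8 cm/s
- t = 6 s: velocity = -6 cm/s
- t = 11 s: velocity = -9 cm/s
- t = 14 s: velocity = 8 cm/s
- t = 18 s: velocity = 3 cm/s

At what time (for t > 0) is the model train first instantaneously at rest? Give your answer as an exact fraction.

v changes sign on 0–6 s (from 8 to -6); the graph is linear there, so v = 0 at t = 0 + (-8)·(6 − 0)/(-6 − 8) = 24/7 s.

t = 24/7 s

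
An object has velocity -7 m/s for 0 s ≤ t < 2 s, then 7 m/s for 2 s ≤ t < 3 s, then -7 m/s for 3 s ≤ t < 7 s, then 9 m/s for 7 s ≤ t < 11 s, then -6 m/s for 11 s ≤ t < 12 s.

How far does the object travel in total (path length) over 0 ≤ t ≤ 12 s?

91 m

Total distance travelled is ∫|v| dt — sum the magnitudes of each area piece.
0–2 s: |-7| × 2 = 14 m
2–3 s: |7| × 1 = 7 m
3–7 s: |-7| × 4 = 28 m
7–11 s: |9| × 4 = 36 m
11–12 s: |-6| × 1 = 6 m
Total distance = 91 m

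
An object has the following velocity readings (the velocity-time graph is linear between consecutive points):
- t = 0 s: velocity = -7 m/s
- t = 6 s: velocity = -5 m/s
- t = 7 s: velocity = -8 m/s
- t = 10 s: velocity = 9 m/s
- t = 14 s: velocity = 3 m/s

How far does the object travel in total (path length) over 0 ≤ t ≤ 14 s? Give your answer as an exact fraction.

1348/17 m

Distance (not displacement) is the total path length: add the absolute areas under v-t.
0–6 s: |½(-7 + -5)(6)| = 36 m
6–7 s: |½(-5 + -8)(1)| = 6.5 m
7–10 s: v = 0 at t = 143/17 s; triangle areas 96/17 + 243/34 = 435/34 m
10–14 s: |½(9 + 3)(4)| = 24 m
Total distance = 1348/17 m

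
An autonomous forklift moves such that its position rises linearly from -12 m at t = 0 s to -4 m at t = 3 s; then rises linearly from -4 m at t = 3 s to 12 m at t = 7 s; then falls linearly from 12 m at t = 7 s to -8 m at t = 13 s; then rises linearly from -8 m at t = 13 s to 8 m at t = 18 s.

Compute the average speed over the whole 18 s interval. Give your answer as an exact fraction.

10/3 m/s

Average speed = (total path length)/(elapsed time); on a piecewise-linear x-t graph the path length is Σ|Δx|.
0–3 s: |Δx| = |-4 − -12| = 8 m
3–7 s: |Δx| = |12 − -4| = 16 m
7–13 s: |Δx| = |-8 − 12| = 20 m
13–18 s: |Δx| = |8 − -8| = 16 m
Total path = 60 m; average speed = 60/18 = 10/3 m/s.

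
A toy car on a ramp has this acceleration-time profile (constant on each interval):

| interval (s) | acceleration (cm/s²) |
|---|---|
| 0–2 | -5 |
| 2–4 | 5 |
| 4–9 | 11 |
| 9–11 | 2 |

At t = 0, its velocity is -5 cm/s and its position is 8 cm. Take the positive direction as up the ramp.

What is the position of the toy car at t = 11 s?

On each constant-a segment, Δv = aΔt and Δx = v₀Δt + ½aΔt²; chain segment to segment.
0–2 s: v starts -5 cm/s; Δx = -5·2 + ½·-5·2² = -20 cm; v ends -15 cm/s.
2–4 s: v starts -15 cm/s; Δx = -15·2 + ½·5·2² = -20 cm; v ends -5 cm/s.
4–9 s: v starts -5 cm/s; Δx = -5·5 + ½·11·5² = 112.5 cm; v ends 50 cm/s.
9–11 s: v starts 50 cm/s; Δx = 50·2 + ½·2·2² = 104 cm; v ends 54 cm/s.
x(11) = 8 + Σ Δx = 184.5 cm.

184.5 cm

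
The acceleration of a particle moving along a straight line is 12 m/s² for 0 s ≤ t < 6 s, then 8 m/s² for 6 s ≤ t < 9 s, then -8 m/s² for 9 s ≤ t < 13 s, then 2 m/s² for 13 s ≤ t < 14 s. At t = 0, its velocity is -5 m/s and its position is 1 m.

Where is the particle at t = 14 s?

On each constant-a segment, Δv = aΔt and Δx = v₀Δt + ½aΔt²; chain segment to segment.
0–6 s: v starts -5 m/s; Δx = -5·6 + ½·12·6² = 186 m; v ends 67 m/s.
6–9 s: v starts 67 m/s; Δx = 67·3 + ½·8·3² = 237 m; v ends 91 m/s.
9–13 s: v starts 91 m/s; Δx = 91·4 + ½·-8·4² = 300 m; v ends 59 m/s.
13–14 s: v starts 59 m/s; Δx = 59·1 + ½·2·1² = 60 m; v ends 61 m/s.
x(14) = 1 + Σ Δx = 784 m.

784 m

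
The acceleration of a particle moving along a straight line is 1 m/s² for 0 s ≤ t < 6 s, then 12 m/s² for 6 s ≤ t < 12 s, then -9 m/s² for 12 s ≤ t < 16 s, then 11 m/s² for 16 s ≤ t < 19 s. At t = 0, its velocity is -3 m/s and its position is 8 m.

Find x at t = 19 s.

On each constant-a segment, Δv = aΔt and Δx = v₀Δt + ½aΔt²; chain segment to segment.
0–6 s: v starts -3 m/s; Δx = -3·6 + ½·1·6² = 0 m; v ends 3 m/s.
6–12 s: v starts 3 m/s; Δx = 3·6 + ½·12·6² = 234 m; v ends 75 m/s.
12–16 s: v starts 75 m/s; Δx = 75·4 + ½·-9·4² = 228 m; v ends 39 m/s.
16–19 s: v starts 39 m/s; Δx = 39·3 + ½·11·3² = 166.5 m; v ends 72 m/s.
x(19) = 8 + Σ Δx = 636.5 m.

636.5 m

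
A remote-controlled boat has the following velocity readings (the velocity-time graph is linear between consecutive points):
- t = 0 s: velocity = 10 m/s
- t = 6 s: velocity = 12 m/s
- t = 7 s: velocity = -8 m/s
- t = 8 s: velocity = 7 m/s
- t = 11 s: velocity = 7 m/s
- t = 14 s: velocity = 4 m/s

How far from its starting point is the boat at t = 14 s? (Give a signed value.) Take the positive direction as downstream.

Net displacement equals the area under the velocity-time graph (areas below the axis count negative).
0–6 s: ½(10 + 12)(6) = 66 m
6–7 s: ½(12 + -8)(1) = 2 m
7–8 s: ½(-8 + 7)(1) = -0.5 m
8–11 s: 7 × 3 = 21 m
11–14 s: ½(7 + 4)(3) = 16.5 m
Net displacement = 105 m

105 m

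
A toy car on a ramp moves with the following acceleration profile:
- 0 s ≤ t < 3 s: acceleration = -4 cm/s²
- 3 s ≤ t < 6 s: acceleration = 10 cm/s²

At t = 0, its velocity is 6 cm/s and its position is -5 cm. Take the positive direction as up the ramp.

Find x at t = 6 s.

On each constant-a segment, Δv = aΔt and Δx = v₀Δt + ½aΔt²; chain segment to segment.
0–3 s: v starts 6 cm/s; Δx = 6·3 + ½·-4·3² = 0 cm; v ends -6 cm/s.
3–6 s: v starts -6 cm/s; Δx = -6·3 + ½·10·3² = 27 cm; v ends 24 cm/s.
x(6) = -5 + Σ Δx = 22 cm.

22 cm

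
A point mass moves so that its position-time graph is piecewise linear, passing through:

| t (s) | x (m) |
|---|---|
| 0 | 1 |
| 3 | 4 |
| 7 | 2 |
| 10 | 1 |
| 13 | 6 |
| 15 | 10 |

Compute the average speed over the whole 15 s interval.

Average speed = (total path length)/(elapsed time); on a piecewise-linear x-t graph the path length is Σ|Δx|.
0–3 s: |Δx| = |4 − 1| = 3 m
3–7 s: |Δx| = |2 − 4| = 2 m
7–10 s: |Δx| = |1 − 2| = 1 m
10–13 s: |Δx| = |6 − 1| = 5 m
13–15 s: |Δx| = |10 − 6| = 4 m
Total path = 15 m; average speed = 15/15 = 1 m/s.

1 m/s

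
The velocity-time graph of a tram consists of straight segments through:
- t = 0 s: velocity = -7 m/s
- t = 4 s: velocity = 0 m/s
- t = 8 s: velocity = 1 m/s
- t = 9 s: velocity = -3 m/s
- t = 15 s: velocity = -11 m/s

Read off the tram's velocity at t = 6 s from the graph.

On 4–8 s the graph is linear from 0 to 1 m/s: v(6) = 0 + (1 − 0)·(6 − 4)/(8 − 4) = 0.5 m/s.

0.5 m/s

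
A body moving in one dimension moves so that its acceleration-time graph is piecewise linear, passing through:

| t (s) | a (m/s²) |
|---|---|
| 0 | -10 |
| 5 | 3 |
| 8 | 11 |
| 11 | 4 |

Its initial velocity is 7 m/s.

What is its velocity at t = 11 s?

33 m/s

Δv equals the area under the a-t graph; then v = v₀ + Δv.
0–5 s: ½(-10 + 3)(5) = -17.5 m/s
5–8 s: ½(3 + 11)(3) = 21 m/s
8–11 s: ½(11 + 4)(3) = 22.5 m/s
Δv = 26 m/s, so v(11) = 7 + (26) = 33 m/s.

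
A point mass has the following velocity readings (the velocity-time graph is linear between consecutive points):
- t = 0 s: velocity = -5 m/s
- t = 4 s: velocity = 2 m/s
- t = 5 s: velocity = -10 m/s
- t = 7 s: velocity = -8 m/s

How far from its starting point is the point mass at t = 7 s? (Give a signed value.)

Displacement is the signed area under the v-t curve.
0–4 s: ½(-5 + 2)(4) = -6 m
4–5 s: ½(2 + -10)(1) = -4 m
5–7 s: ½(-10 + -8)(2) = -18 m
Net displacement = -28 m

-28 m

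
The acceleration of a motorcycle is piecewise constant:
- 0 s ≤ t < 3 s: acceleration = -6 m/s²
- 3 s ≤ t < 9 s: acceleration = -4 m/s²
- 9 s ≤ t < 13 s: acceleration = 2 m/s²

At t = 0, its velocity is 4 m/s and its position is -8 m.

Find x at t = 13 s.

On each constant-a segment, Δv = aΔt and Δx = v₀Δt + ½aΔt²; chain segment to segment.
0–3 s: v starts 4 m/s; Δx = 4·3 + ½·-6·3² = -15 m; v ends -14 m/s.
3–9 s: v starts -14 m/s; Δx = -14·6 + ½·-4·6² = -156 m; v ends -38 m/s.
9–13 s: v starts -38 m/s; Δx = -38·4 + ½·2·4² = -136 m; v ends -30 m/s.
x(13) = -8 + Σ Δx = -315 m.

-315 m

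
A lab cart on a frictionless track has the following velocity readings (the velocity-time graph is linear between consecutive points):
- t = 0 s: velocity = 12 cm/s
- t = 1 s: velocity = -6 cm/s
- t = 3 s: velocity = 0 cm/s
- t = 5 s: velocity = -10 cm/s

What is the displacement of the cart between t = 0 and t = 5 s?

-13 cm

Net displacement equals the area under the velocity-time graph (areas below the axis count negative).
0–1 s: ½(12 + -6)(1) = 3 cm
1–3 s: ½(-6 + 0)(2) = -6 cm
3–5 s: ½(0 + -10)(2) = -10 cm
Net displacement = -13 cm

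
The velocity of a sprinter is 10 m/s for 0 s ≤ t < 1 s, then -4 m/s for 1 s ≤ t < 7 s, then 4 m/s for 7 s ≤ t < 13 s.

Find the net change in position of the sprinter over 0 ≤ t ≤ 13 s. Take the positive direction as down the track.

Net displacement equals the area under the velocity-time graph (areas below the axis count negative).
0–1 s: 10 × 1 = 10 m
1–7 s: -4 × 6 = -24 m
7–13 s: 4 × 6 = 24 m
Net displacement = 10 m

10 m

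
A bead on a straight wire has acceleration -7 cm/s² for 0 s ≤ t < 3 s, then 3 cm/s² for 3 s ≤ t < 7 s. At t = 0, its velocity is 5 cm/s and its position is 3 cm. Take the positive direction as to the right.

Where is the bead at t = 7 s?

-53.5 cm

On each constant-a segment, Δv = aΔt and Δx = v₀Δt + ½aΔt²; chain segment to segment.
0–3 s: v starts 5 cm/s; Δx = 5·3 + ½·-7·3² = -16.5 cm; v ends -16 cm/s.
3–7 s: v starts -16 cm/s; Δx = -16·4 + ½·3·4² = -40 cm; v ends -4 cm/s.
x(7) = 3 + Σ Δx = -53.5 cm.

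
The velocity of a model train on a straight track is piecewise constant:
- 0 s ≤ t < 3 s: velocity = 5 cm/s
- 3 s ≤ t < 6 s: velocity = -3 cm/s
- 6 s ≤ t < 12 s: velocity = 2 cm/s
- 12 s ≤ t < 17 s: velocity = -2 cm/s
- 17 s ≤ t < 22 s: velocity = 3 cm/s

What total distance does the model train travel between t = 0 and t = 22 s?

Total distance travelled is ∫|v| dt — sum the magnitudes of each area piece.
0–3 s: |5| × 3 = 15 cm
3–6 s: |-3| × 3 = 9 cm
6–12 s: |2| × 6 = 12 cm
12–17 s: |-2| × 5 = 10 cm
17–22 s: |3| × 5 = 15 cm
Total distance = 61 cm

61 cm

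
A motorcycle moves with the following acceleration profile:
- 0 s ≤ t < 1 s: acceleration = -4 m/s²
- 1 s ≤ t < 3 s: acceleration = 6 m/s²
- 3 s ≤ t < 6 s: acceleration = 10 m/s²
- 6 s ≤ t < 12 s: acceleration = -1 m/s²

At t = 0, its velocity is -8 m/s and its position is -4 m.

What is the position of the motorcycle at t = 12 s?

181 m

On each constant-a segment, Δv = aΔt and Δx = v₀Δt + ½aΔt²; chain segment to segment.
0–1 s: v starts -8 m/s; Δx = -8·1 + ½·-4·1² = -10 m; v ends -12 m/s.
1–3 s: v starts -12 m/s; Δx = -12·2 + ½·6·2² = -12 m; v ends 0 m/s.
3–6 s: v starts 0 m/s; Δx = 0·3 + ½·10·3² = 45 m; v ends 30 m/s.
6–12 s: v starts 30 m/s; Δx = 30·6 + ½·-1·6² = 162 m; v ends 24 m/s.
x(12) = -4 + Σ Δx = 181 m.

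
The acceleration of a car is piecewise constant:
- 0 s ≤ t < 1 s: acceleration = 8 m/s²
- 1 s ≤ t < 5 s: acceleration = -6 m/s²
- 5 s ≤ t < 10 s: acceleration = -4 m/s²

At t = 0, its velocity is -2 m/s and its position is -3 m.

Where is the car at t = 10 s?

-165 m

On each constant-a segment, Δv = aΔt and Δx = v₀Δt + ½aΔt²; chain segment to segment.
0–1 s: v starts -2 m/s; Δx = -2·1 + ½·8·1² = 2 m; v ends 6 m/s.
1–5 s: v starts 6 m/s; Δx = 6·4 + ½·-6·4² = -24 m; v ends -18 m/s.
5–10 s: v starts -18 m/s; Δx = -18·5 + ½·-4·5² = -140 m; v ends -38 m/s.
x(10) = -3 + Σ Δx = -165 m.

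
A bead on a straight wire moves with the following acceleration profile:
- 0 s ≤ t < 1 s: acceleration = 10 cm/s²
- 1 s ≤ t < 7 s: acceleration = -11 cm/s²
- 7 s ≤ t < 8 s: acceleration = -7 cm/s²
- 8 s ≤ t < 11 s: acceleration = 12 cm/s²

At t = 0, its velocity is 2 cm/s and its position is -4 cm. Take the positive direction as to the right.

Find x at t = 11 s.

-309.5 cm

On each constant-a segment, Δv = aΔt and Δx = v₀Δt + ½aΔt²; chain segment to segment.
0–1 s: v starts 2 cm/s; Δx = 2·1 + ½·10·1² = 7 cm; v ends 12 cm/s.
1–7 s: v starts 12 cm/s; Δx = 12·6 + ½·-11·6² = -126 cm; v ends -54 cm/s.
7–8 s: v starts -54 cm/s; Δx = -54·1 + ½·-7·1² = -57.5 cm; v ends -61 cm/s.
8–11 s: v starts -61 cm/s; Δx = -61·3 + ½·12·3² = -129 cm; v ends -25 cm/s.
x(11) = -4 + Σ Δx = -309.5 cm.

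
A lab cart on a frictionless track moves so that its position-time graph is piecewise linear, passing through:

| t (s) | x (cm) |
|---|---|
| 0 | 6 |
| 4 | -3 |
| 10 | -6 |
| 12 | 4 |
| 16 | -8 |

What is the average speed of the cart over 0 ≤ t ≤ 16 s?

Average speed = (total path length)/(elapsed time); on a piecewise-linear x-t graph the path length is Σ|Δx|.
0–4 s: |Δx| = |-3 − 6| = 9 cm
4–10 s: |Δx| = |-6 − -3| = 3 cm
10–12 s: |Δx| = |4 − -6| = 10 cm
12–16 s: |Δx| = |-8 − 4| = 12 cm
Total path = 34 cm; average speed = 34/16 = 2.125 cm/s.

2.125 cm/s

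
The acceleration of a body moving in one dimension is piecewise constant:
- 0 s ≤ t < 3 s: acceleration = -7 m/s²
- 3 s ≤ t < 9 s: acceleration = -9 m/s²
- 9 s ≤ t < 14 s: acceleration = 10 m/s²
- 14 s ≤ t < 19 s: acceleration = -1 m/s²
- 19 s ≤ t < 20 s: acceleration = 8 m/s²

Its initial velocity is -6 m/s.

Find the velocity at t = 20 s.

Δv equals the area under the a-t graph; then v = v₀ + Δv.
0–3 s: -7 × 3 = -21 m/s
3–9 s: -9 × 6 = -54 m/s
9–14 s: 10 × 5 = 50 m/s
14–19 s: -1 × 5 = -5 m/s
19–20 s: 8 × 1 = 8 m/s
Δv = -22 m/s, so v(20) = -6 + (-22) = -28 m/s.

-28 m/s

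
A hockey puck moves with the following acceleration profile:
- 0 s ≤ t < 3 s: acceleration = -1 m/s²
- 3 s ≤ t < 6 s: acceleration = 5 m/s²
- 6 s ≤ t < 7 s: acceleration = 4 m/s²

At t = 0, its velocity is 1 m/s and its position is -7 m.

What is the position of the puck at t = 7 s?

23 m

On each constant-a segment, Δv = aΔt and Δx = v₀Δt + ½aΔt²; chain segment to segment.
0–3 s: v starts 1 m/s; Δx = 1·3 + ½·-1·3² = -1.5 m; v ends -2 m/s.
3–6 s: v starts -2 m/s; Δx = -2·3 + ½·5·3² = 16.5 m; v ends 13 m/s.
6–7 s: v starts 13 m/s; Δx = 13·1 + ½·4·1² = 15 m; v ends 17 m/s.
x(7) = -7 + Σ Δx = 23 m.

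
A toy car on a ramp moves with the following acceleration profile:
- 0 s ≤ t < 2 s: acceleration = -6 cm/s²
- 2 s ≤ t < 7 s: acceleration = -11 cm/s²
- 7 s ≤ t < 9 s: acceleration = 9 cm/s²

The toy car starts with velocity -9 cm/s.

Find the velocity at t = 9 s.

Δv equals the area under the a-t graph; then v = v₀ + Δv.
0–2 s: -6 × 2 = -12 cm/s
2–7 s: -11 × 5 = -55 cm/s
7–9 s: 9 × 2 = 18 cm/s
Δv = -49 cm/s, so v(9) = -9 + (-49) = -58 cm/s.

-58 cm/s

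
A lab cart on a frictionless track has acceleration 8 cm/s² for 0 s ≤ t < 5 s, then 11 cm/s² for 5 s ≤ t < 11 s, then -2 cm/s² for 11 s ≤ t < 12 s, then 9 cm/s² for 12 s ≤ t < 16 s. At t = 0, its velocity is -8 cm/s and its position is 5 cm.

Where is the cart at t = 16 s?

1008 cm

On each constant-a segment, Δv = aΔt and Δx = v₀Δt + ½aΔt²; chain segment to segment.
0–5 s: v starts -8 cm/s; Δx = -8·5 + ½·8·5² = 60 cm; v ends 32 cm/s.
5–11 s: v starts 32 cm/s; Δx = 32·6 + ½·11·6² = 390 cm; v ends 98 cm/s.
11–12 s: v starts 98 cm/s; Δx = 98·1 + ½·-2·1² = 97 cm; v ends 96 cm/s.
12–16 s: v starts 96 cm/s; Δx = 96·4 + ½·9·4² = 456 cm; v ends 132 cm/s.
x(16) = 5 + Σ Δx = 1008 cm.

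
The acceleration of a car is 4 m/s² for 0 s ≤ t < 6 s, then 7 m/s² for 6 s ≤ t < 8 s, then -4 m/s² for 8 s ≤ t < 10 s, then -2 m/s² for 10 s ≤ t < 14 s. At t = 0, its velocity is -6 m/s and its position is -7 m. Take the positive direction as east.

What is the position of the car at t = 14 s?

On each constant-a segment, Δv = aΔt and Δx = v₀Δt + ½aΔt²; chain segment to segment.
0–6 s: v starts -6 m/s; Δx = -6·6 + ½·4·6² = 36 m; v ends 18 m/s.
6–8 s: v starts 18 m/s; Δx = 18·2 + ½·7·2² = 50 m; v ends 32 m/s.
8–10 s: v starts 32 m/s; Δx = 32·2 + ½·-4·2² = 56 m; v ends 24 m/s.
10–14 s: v starts 24 m/s; Δx = 24·4 + ½·-2·4² = 80 m; v ends 16 m/s.
x(14) = -7 + Σ Δx = 215 m.

215 m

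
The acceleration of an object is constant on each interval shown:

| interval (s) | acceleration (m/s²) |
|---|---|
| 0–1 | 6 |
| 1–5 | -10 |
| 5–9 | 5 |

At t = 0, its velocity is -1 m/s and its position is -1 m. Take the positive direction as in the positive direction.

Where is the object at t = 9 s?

-159 m

On each constant-a segment, Δv = aΔt and Δx = v₀Δt + ½aΔt²; chain segment to segment.
0–1 s: v starts -1 m/s; Δx = -1·1 + ½·6·1² = 2 m; v ends 5 m/s.
1–5 s: v starts 5 m/s; Δx = 5·4 + ½·-10·4² = -60 m; v ends -35 m/s.
5–9 s: v starts -35 m/s; Δx = -35·4 + ½·5·4² = -100 m; v ends -15 m/s.
x(9) = -1 + Σ Δx = -159 m.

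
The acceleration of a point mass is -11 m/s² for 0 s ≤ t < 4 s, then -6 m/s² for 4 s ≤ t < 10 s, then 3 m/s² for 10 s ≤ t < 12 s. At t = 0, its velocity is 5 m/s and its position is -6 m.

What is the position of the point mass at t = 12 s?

-560 m

On each constant-a segment, Δv = aΔt and Δx = v₀Δt + ½aΔt²; chain segment to segment.
0–4 s: v starts 5 m/s; Δx = 5·4 + ½·-11·4² = -68 m; v ends -39 m/s.
4–10 s: v starts -39 m/s; Δx = -39·6 + ½·-6·6² = -342 m; v ends -75 m/s.
10–12 s: v starts -75 m/s; Δx = -75·2 + ½·3·2² = -144 m; v ends -69 m/s.
x(12) = -6 + Σ Δx = -560 m.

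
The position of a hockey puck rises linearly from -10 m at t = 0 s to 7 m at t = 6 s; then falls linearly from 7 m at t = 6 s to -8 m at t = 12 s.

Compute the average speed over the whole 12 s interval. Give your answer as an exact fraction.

8/3 m/s

Average speed = (total path length)/(elapsed time); on a piecewise-linear x-t graph the path length is Σ|Δx|.
0–6 s: |Δx| = |7 − -10| = 17 m
6–12 s: |Δx| = |-8 − 7| = 15 m
Total path = 32 m; average speed = 32/12 = 8/3 m/s.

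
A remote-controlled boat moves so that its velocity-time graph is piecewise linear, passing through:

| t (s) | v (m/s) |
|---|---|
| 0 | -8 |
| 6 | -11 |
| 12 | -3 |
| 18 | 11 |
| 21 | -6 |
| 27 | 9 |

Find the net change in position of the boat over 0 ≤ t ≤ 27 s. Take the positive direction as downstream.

-58.5 m

Displacement is the signed area under the v-t curve.
0–6 s: ½(-8 + -11)(6) = -57 m
6–12 s: ½(-11 + -3)(6) = -42 m
12–18 s: ½(-3 + 11)(6) = 24 m
18–21 s: ½(11 + -6)(3) = 7.5 m
21–27 s: ½(-6 + 9)(6) = 9 m
Net displacement = -58.5 m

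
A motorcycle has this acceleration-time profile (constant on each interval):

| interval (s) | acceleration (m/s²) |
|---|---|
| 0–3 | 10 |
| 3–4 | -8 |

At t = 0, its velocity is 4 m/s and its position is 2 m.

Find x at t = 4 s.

89 m

On each constant-a segment, Δv = aΔt and Δx = v₀Δt + ½aΔt²; chain segment to segment.
0–3 s: v starts 4 m/s; Δx = 4·3 + ½·10·3² = 57 m; v ends 34 m/s.
3–4 s: v starts 34 m/s; Δx = 34·1 + ½·-8·1² = 30 m; v ends 26 m/s.
x(4) = 2 + Σ Δx = 89 m.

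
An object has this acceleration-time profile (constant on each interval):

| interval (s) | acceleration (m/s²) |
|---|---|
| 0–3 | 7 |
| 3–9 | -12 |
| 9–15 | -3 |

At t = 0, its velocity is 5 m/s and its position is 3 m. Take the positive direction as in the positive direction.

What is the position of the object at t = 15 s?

-340.5 m

On each constant-a segment, Δv = aΔt and Δx = v₀Δt + ½aΔt²; chain segment to segment.
0–3 s: v starts 5 m/s; Δx = 5·3 + ½·7·3² = 46.5 m; v ends 26 m/s.
3–9 s: v starts 26 m/s; Δx = 26·6 + ½·-12·6² = -60 m; v ends -46 m/s.
9–15 s: v starts -46 m/s; Δx = -46·6 + ½·-3·6² = -330 m; v ends -64 m/s.
x(15) = 3 + Σ Δx = -340.5 m.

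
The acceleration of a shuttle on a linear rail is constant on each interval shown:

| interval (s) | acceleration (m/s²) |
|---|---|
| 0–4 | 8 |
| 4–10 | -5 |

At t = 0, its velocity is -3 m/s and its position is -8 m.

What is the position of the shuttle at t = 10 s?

On each constant-a segment, Δv = aΔt and Δx = v₀Δt + ½aΔt²; chain segment to segment.
0–4 s: v starts -3 m/s; Δx = -3·4 + ½·8·4² = 52 m; v ends 29 m/s.
4–10 s: v starts 29 m/s; Δx = 29·6 + ½·-5·6² = 84 m; v ends -1 m/s.
x(10) = -8 + Σ Δx = 128 m.

128 m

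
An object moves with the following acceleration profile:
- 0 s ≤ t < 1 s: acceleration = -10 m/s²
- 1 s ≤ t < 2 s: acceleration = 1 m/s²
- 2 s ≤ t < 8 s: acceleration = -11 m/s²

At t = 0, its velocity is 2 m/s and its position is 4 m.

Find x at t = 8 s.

-246.5 m

On each constant-a segment, Δv = aΔt and Δx = v₀Δt + ½aΔt²; chain segment to segment.
0–1 s: v starts 2 m/s; Δx = 2·1 + ½·-10·1² = -3 m; v ends -8 m/s.
1–2 s: v starts -8 m/s; Δx = -8·1 + ½·1·1² = -7.5 m; v ends -7 m/s.
2–8 s: v starts -7 m/s; Δx = -7·6 + ½·-11·6² = -240 m; v ends -73 m/s.
x(8) = 4 + Σ Δx = -246.5 m.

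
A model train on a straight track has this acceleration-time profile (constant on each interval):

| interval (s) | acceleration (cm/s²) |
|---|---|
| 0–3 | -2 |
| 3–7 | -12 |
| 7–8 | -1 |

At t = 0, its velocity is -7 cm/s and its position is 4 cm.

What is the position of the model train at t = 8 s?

-235.5 cm

On each constant-a segment, Δv = aΔt and Δx = v₀Δt + ½aΔt²; chain segment to segment.
0–3 s: v starts -7 cm/s; Δx = -7·3 + ½·-2·3² = -30 cm; v ends -13 cm/s.
3–7 s: v starts -13 cm/s; Δx = -13·4 + ½·-12·4² = -148 cm; v ends -61 cm/s.
7–8 s: v starts -61 cm/s; Δx = -61·1 + ½·-1·1² = -61.5 cm; v ends -62 cm/s.
x(8) = 4 + Σ Δx = -235.5 cm.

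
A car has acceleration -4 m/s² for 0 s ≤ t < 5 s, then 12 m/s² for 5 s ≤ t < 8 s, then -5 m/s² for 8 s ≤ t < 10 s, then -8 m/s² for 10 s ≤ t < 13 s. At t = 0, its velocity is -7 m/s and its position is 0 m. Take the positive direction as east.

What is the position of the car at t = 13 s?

On each constant-a segment, Δv = aΔt and Δx = v₀Δt + ½aΔt²; chain segment to segment.
0–5 s: v starts -7 m/s; Δx = -7·5 + ½·-4·5² = -85 m; v ends -27 m/s.
5–8 s: v starts -27 m/s; Δx = -27·3 + ½·12·3² = -27 m; v ends 9 m/s.
8–10 s: v starts 9 m/s; Δx = 9·2 + ½·-5·2² = 8 m; v ends -1 m/s.
10–13 s: v starts -1 m/s; Δx = -1·3 + ½·-8·3² = -39 m; v ends -25 m/s.
x(13) = 0 + Σ Δx = -143 m.

-143 m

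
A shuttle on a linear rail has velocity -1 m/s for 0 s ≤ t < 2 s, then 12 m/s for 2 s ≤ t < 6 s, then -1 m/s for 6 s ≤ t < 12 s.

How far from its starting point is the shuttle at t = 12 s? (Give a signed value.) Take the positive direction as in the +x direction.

Displacement is the signed area under the v-t curve.
0–2 s: -1 × 2 = -2 m
2–6 s: 12 × 4 = 48 m
6–12 s: -1 × 6 = -6 m
Net displacement = 40 m

40 m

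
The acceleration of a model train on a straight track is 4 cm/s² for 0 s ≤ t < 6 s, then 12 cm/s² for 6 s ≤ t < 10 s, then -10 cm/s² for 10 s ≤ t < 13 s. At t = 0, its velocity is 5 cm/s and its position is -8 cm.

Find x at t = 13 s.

492 cm

On each constant-a segment, Δv = aΔt and Δx = v₀Δt + ½aΔt²; chain segment to segment.
0–6 s: v starts 5 cm/s; Δx = 5·6 + ½·4·6² = 102 cm; v ends 29 cm/s.
6–10 s: v starts 29 cm/s; Δx = 29·4 + ½·12·4² = 212 cm; v ends 77 cm/s.
10–13 s: v starts 77 cm/s; Δx = 77·3 + ½·-10·3² = 186 cm; v ends 47 cm/s.
x(13) = -8 + Σ Δx = 492 cm.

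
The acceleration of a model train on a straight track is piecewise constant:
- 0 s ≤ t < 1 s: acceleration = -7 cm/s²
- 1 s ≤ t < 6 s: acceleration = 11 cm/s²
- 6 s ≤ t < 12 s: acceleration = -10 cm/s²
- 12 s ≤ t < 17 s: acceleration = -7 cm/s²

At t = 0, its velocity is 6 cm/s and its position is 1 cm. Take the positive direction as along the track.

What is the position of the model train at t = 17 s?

On each constant-a segment, Δv = aΔt and Δx = v₀Δt + ½aΔt²; chain segment to segment.
0–1 s: v starts 6 cm/s; Δx = 6·1 + ½·-7·1² = 2.5 cm; v ends -1 cm/s.
1–6 s: v starts -1 cm/s; Δx = -1·5 + ½·11·5² = 132.5 cm; v ends 54 cm/s.
6–12 s: v starts 54 cm/s; Δx = 54·6 + ½·-10·6² = 144 cm; v ends -6 cm/s.
12–17 s: v starts -6 cm/s; Δx = -6·5 + ½·-7·5² = -117.5 cm; v ends -41 cm/s.
x(17) = 1 + Σ Δx = 162.5 cm.

162.5 cm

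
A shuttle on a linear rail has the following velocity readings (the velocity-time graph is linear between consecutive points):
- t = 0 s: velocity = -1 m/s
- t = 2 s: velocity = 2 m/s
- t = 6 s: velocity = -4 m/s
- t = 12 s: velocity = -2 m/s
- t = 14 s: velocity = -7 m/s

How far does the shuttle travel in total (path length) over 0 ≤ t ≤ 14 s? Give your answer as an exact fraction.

106/3 m

Total distance travelled is ∫|v| dt — sum the magnitudes of each area piece.
0–2 s: v = 0 at t = 2/3 s; triangle areas 1/3 + 4/3 = 5/3 m
2–6 s: v = 0 at t = 10/3 s; triangle areas 4/3 + 16/3 = 20/3 m
6–12 s: |½(-4 + -2)(6)| = 18 m
12–14 s: |½(-2 + -7)(2)| = 9 m
Total distance = 106/3 m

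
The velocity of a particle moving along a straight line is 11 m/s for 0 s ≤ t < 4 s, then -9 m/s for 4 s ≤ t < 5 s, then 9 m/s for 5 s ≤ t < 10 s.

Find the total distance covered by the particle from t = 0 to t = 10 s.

Total distance travelled is ∫|v| dt — sum the magnitudes of each area piece.
0–4 s: |11| × 4 = 44 m
4–5 s: |-9| × 1 = 9 m
5–10 s: |9| × 5 = 45 m
Total distance = 98 m

98 m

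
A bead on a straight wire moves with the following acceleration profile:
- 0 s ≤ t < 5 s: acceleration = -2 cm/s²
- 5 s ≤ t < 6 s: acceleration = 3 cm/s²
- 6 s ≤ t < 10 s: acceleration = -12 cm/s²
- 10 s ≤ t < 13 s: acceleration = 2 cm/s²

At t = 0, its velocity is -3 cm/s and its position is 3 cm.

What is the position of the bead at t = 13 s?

-349.5 cm

On each constant-a segment, Δv = aΔt and Δx = v₀Δt + ½aΔt²; chain segment to segment.
0–5 s: v starts -3 cm/s; Δx = -3·5 + ½·-2·5² = -40 cm; v ends -13 cm/s.
5–6 s: v starts -13 cm/s; Δx = -13·1 + ½·3·1² = -11.5 cm; v ends -10 cm/s.
6–10 s: v starts -10 cm/s; Δx = -10·4 + ½·-12·4² = -136 cm; v ends -58 cm/s.
10–13 s: v starts -58 cm/s; Δx = -58·3 + ½·2·3² = -165 cm; v ends -52 cm/s.
x(13) = 3 + Σ Δx = -349.5 cm.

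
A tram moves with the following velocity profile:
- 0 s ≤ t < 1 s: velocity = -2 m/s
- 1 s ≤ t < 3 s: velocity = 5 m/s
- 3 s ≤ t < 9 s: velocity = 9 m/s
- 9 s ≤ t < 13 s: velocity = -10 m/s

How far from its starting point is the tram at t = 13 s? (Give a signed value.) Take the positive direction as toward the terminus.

22 m

Net displacement equals the area under the velocity-time graph (areas below the axis count negative).
0–1 s: -2 × 1 = -2 m
1–3 s: 5 × 2 = 10 m
3–9 s: 9 × 6 = 54 m
9–13 s: -10 × 4 = -40 m
Net displacement = 22 m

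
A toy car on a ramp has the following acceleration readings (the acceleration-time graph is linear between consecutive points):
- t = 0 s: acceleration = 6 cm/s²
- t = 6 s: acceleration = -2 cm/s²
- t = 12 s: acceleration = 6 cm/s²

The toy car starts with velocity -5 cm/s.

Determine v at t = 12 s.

19 cm/s

Δv equals the area under the a-t graph; then v = v₀ + Δv.
0–6 s: ½(6 + -2)(6) = 12 cm/s
6–12 s: ½(-2 + 6)(6) = 12 cm/s
Δv = 24 cm/s, so v(12) = -5 + (24) = 19 cm/s.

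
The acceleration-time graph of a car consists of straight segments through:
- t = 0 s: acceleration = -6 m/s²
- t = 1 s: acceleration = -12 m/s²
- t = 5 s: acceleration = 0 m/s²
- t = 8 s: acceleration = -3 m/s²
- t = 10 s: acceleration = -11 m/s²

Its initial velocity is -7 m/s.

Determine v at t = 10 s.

Δv equals the area under the a-t graph; then v = v₀ + Δv.
0–1 s: ½(-6 + -12)(1) = -9 m/s
1–5 s: ½(-12 + 0)(4) = -24 m/s
5–8 s: ½(0 + -3)(3) = -4.5 m/s
8–10 s: ½(-3 + -11)(2) = -14 m/s
Δv = -51.5 m/s, so v(10) = -7 + (-51.5) = -58.5 m/s.

-58.5 m/s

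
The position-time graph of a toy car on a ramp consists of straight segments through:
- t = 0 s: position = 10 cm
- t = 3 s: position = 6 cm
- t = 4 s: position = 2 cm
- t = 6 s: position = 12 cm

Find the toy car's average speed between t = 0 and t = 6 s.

Average speed = (total path length)/(elapsed time); on a piecewise-linear x-t graph the path length is Σ|Δx|.
0–3 s: |Δx| = |6 − 10| = 4 cm
3–4 s: |Δx| = |2 − 6| = 4 cm
4–6 s: |Δx| = |12 − 2| = 10 cm
Total path = 18 cm; average speed = 18/6 = 3 cm/s.

3 cm/s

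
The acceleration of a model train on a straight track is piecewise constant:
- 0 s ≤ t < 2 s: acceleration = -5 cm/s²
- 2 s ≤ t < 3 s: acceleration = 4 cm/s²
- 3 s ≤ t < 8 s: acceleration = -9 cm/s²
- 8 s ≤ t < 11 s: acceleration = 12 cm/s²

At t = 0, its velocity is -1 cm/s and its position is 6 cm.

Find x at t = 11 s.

On each constant-a segment, Δv = aΔt and Δx = v₀Δt + ½aΔt²; chain segment to segment.
0–2 s: v starts -1 cm/s; Δx = -1·2 + ½·-5·2² = -12 cm; v ends -11 cm/s.
2–3 s: v starts -11 cm/s; Δx = -11·1 + ½·4·1² = -9 cm; v ends -7 cm/s.
3–8 s: v starts -7 cm/s; Δx = -7·5 + ½·-9·5² = -147.5 cm; v ends -52 cm/s.
8–11 s: v starts -52 cm/s; Δx = -52·3 + ½·12·3² = -102 cm; v ends -16 cm/s.
x(11) = 6 + Σ Δx = -264.5 cm.

-264.5 cm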